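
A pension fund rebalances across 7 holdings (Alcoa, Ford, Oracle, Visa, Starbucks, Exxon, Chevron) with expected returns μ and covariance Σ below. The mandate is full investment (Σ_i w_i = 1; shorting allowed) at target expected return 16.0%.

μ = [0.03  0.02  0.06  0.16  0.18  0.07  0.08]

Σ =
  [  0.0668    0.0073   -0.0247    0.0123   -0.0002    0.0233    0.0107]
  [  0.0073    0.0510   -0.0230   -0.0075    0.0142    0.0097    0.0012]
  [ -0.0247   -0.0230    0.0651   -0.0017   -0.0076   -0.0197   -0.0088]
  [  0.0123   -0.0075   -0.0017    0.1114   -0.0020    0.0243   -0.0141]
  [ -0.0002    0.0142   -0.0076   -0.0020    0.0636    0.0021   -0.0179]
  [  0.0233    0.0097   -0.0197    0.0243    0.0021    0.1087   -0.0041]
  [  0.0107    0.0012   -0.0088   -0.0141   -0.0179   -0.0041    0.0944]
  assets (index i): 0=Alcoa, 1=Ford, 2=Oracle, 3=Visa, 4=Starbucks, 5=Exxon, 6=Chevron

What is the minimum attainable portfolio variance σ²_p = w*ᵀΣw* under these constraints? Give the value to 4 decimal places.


p=Σ⁻¹μ = [0.3887  0.3751  2.0887  1.6419  3.5771  0.5428  1.9404]
q=Σ⁻¹𝟙 = [19.3477  29.3312  40.2101  10.2693  18.9607  7.7106  17.2398]
a=μᵀp=1.244293  b=𝟙ᵀp=10.554603  c=𝟙ᵀq=143.069380  D=ac−b²=66.620579
λ₁=(c·0.160−b)/D = (143.069380·0.160−10.554603)/66.620579 = 0.185175
λ₂=(a−b·0.160)/D = (1.244293−10.554603·0.160)/66.620579 = -0.006671
w* = 0.185175·p + -0.006671·q:
  w_0 = 0.185175·0.3887 + -0.006671·19.3477 = -0.0571  (Alcoa)
  w_1 = 0.185175·0.3751 + -0.006671·29.3312 = -0.1262  (Ford)
  w_2 = 0.185175·2.0887 + -0.006671·40.2101 = 0.1185  (Oracle)
  w_3 = 0.185175·1.6419 + -0.006671·10.2693 = 0.2355  (Visa)
  w_4 = 0.185175·3.5771 + -0.006671·18.9607 = 0.5359  (Starbucks)
  w_5 = 0.185175·0.5428 + -0.006671·7.7106 = 0.0491  (Exxon)
  w_6 = 0.185175·1.9404 + -0.006671·17.2398 = 0.2443  (Chevron)
Σw_i=1.0000  μᵀw=0.1600
σ²=wᵀΣw=λ₁·μ_p+λ₂ = 0.185175·0.160 + -0.006671 = 0.022957 ≈ 0.0230

0.0230


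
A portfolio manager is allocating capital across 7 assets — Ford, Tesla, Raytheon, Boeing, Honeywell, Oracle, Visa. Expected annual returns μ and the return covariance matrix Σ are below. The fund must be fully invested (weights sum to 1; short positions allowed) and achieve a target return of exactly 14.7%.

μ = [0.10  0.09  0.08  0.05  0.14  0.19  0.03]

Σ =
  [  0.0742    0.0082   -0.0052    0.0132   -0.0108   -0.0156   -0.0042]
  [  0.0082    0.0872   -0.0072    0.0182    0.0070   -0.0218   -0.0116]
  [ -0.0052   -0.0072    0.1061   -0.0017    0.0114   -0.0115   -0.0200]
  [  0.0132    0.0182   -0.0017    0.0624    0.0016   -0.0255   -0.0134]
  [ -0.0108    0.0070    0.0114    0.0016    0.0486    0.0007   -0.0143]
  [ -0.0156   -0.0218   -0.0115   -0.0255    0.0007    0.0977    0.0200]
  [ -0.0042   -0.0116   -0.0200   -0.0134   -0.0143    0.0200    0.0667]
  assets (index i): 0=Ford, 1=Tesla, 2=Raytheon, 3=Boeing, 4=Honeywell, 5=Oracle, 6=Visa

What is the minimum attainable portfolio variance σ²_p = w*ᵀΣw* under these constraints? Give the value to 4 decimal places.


p=Σ⁻¹μ = [2.1751  1.2512  1.1638  1.3326  3.2026  2.7718  1.2765]
q=Σ⁻¹𝟙 = [18.5049  12.5432  15.8264  21.3415  26.3840  17.5489  27.7667]
a=μᵀp=1.503147  b=𝟙ᵀp=13.173627  c=𝟙ᵀq=139.915723  D=ac−b²=36.769503
λ₁=(c·0.147−b)/D = (139.915723·0.147−13.173627)/36.769503 = 0.201090
λ₂=(a−b·0.147)/D = (1.503147−13.173627·0.147)/36.769503 = -0.011786
w* = 0.201090·p + -0.011786·q:
  w_0 = 0.201090·2.1751 + -0.011786·18.5049 = 0.2193  (Ford)
  w_1 = 0.201090·1.2512 + -0.011786·12.5432 = 0.1038  (Tesla)
  w_2 = 0.201090·1.1638 + -0.011786·15.8264 = 0.0475  (Raytheon)
  w_3 = 0.201090·1.3326 + -0.011786·21.3415 = 0.0164  (Boeing)
  w_4 = 0.201090·3.2026 + -0.011786·26.3840 = 0.3330  (Honeywell)
  w_5 = 0.201090·2.7718 + -0.011786·17.5489 = 0.3505  (Oracle)
  w_6 = 0.201090·1.2765 + -0.011786·27.7667 = -0.0706  (Visa)
Σw_i=1.0000  μᵀw=0.1470
σ²=wᵀΣw=λ₁·μ_p+λ₂ = 0.201090·0.147 + -0.011786 = 0.017774 ≈ 0.0178

0.0178


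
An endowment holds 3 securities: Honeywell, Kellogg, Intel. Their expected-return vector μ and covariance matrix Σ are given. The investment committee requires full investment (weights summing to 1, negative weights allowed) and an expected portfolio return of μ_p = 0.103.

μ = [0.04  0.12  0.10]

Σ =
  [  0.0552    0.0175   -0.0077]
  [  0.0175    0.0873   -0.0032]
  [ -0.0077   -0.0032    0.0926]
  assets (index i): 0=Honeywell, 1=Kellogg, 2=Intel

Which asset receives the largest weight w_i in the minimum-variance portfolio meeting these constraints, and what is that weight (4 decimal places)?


x=Σ⁻¹μ = [0.4675  1.3235  1.1645]
y=Σ⁻¹𝟙 = [17.1771  8.4704  12.5202]
a=μᵀx=0.293977  b=𝟙ᵀx=2.955548  c=𝟙ᵀy=38.167635  D=ac−b²=2.485145
λ₁=(c·0.103−b)/D = (38.167635·0.103−2.955548)/2.485145 = 0.392620
λ₂=(a−b·0.103)/D = (0.293977−2.955548·0.103)/2.485145 = -0.004203
w* = 0.392620·x + -0.004203·y:
  w_0 = 0.392620·0.4675 + -0.004203·17.1771 = 0.1114  (Honeywell)
  w_1 = 0.392620·1.3235 + -0.004203·8.4704 = 0.4841  (Kellogg)
  w_2 = 0.392620·1.1645 + -0.004203·12.5202 = 0.4046  (Intel)
Σw_i=1.0000  μᵀw=0.1030
σ²=wᵀΣw=λ₁·μ_p+λ₂ = 0.392620·0.103 + -0.004203 = 0.036237 ≈ 0.0362

Kellogg (0.4841)


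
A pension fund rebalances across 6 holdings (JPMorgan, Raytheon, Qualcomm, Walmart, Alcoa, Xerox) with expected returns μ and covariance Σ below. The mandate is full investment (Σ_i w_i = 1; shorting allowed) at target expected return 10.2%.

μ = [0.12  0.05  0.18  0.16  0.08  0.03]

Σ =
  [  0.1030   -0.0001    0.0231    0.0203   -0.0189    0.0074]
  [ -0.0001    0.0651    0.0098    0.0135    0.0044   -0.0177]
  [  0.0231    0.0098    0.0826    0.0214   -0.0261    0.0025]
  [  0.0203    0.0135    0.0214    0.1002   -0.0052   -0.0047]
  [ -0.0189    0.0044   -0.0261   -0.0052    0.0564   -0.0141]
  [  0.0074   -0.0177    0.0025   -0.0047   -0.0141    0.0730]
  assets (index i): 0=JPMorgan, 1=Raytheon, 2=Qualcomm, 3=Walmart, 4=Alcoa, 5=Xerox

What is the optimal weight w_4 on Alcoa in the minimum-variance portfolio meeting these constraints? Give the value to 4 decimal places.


g=Σ⁻¹μ = [0.8977  0.2017  2.6364  1.0398  3.2634  0.9758]
h=Σ⁻¹𝟙 = [9.5624  15.8126  16.0181  5.2882  33.2982  22.7868]
a=μᵀg=1.049092  b=𝟙ᵀg=9.014941  c=𝟙ᵀh=102.766271  D=ac−b²=26.542108
λ₁=(c·0.102−b)/D = (102.766271·0.102−9.014941)/26.542108 = 0.055279
λ₂=(a−b·0.102)/D = (1.049092−9.014941·0.102)/26.542108 = 0.004882
w* = 0.055279·g + 0.004882·h:
  w_0 = 0.055279·0.8977 + 0.004882·9.5624 = 0.0963  (JPMorgan)
  w_1 = 0.055279·0.2017 + 0.004882·15.8126 = 0.0883  (Raytheon)
  w_2 = 0.055279·2.6364 + 0.004882·16.0181 = 0.2239  (Qualcomm)
  w_3 = 0.055279·1.0398 + 0.004882·5.2882 = 0.0833  (Walmart)
  w_4 = 0.055279·3.2634 + 0.004882·33.2982 = 0.3429  (Alcoa)
  w_5 = 0.055279·0.9758 + 0.004882·22.7868 = 0.1652  (Xerox)
Σw_i=1.0000  μᵀw=0.1020
σ²=wᵀΣw=λ₁·μ_p+λ₂ = 0.055279·0.102 + 0.004882 = 0.010520 ≈ 0.0105

0.3429


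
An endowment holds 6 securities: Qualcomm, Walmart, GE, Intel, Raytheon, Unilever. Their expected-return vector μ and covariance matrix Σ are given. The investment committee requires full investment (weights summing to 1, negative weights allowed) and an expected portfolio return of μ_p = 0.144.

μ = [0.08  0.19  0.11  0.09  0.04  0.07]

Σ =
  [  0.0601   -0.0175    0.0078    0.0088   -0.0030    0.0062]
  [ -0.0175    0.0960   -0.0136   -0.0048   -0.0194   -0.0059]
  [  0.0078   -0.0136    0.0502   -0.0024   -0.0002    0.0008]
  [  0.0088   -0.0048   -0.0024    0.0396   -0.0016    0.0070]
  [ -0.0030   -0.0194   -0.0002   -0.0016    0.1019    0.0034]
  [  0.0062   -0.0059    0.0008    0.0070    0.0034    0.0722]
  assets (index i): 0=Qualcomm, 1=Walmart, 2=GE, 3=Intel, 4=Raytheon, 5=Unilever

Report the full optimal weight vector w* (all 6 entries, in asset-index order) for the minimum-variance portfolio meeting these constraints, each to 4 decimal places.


g=Σ⁻¹μ = [1.4585  3.0304  2.8918  2.3951  1.0297  0.7792]
h=Σ⁻¹𝟙 = [15.7613  21.5582  24.3660  24.4909  14.4494  10.9337]
a=μᵀg=1.321853  b=𝟙ᵀg=11.584740  c=𝟙ᵀh=111.559566  D=ac−b²=13.259096
λ₁=(c·0.144−b)/D = (111.559566·0.144−11.584740)/13.259096 = 0.337869
λ₂=(a−b·0.144)/D = (1.321853−11.584740·0.144)/13.259096 = -0.026122
w* = 0.337869·g + -0.026122·h:
  w_0 = 0.337869·1.4585 + -0.026122·15.7613 = 0.0811  (Qualcomm)
  w_1 = 0.337869·3.0304 + -0.026122·21.5582 = 0.4608  (Walmart)
  w_2 = 0.337869·2.8918 + -0.026122·24.3660 = 0.3406  (GE)
  w_3 = 0.337869·2.3951 + -0.026122·24.4909 = 0.1695  (Intel)
  w_4 = 0.337869·1.0297 + -0.026122·14.4494 = -0.0295  (Raytheon)
  w_5 = 0.337869·0.7792 + -0.026122·10.9337 = -0.0223  (Unilever)
Σw_i=1.0000  μᵀw=0.1440
σ²=wᵀΣw=λ₁·μ_p+λ₂ = 0.337869·0.144 + -0.026122 = 0.022531 ≈ 0.0225

0.0811  0.4608  0.3406  0.1695  -0.0295  -0.0223


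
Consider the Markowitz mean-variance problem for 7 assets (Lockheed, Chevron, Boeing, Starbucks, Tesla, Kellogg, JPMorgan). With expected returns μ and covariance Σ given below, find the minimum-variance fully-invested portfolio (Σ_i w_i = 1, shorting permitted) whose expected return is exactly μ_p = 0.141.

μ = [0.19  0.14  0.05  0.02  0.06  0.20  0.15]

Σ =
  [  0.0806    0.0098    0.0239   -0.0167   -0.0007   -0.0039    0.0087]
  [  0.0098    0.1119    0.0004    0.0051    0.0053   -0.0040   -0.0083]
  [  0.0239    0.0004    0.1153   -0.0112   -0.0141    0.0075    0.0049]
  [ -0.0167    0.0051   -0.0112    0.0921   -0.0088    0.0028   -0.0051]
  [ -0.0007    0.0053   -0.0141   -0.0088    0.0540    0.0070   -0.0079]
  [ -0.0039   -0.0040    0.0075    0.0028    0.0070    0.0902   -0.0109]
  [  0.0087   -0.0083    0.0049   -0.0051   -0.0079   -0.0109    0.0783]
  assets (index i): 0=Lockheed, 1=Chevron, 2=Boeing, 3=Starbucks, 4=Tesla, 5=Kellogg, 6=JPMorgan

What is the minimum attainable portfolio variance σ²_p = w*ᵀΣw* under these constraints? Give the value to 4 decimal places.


0.0131

u=Σ⁻¹μ = [2.2666  1.2307  -0.0995  0.7052  1.1167  2.5492  2.3140]
v=Σ⁻¹𝟙 = [10.9900  7.6739  9.5097  16.4904  24.1384  10.7532  16.7751]
a=μᵀu=1.536030  b=𝟙ᵀu=10.082944  c=𝟙ᵀv=96.330662  D=ac−b²=46.301065
λ₁=(c·0.141−b)/D = (96.330662·0.141−10.082944)/46.301065 = 0.075585
λ₂=(a−b·0.141)/D = (1.536030−10.082944·0.141)/46.301065 = 0.002469
w* = 0.075585·u + 0.002469·v:
  w_0 = 0.075585·2.2666 + 0.002469·10.9900 = 0.1985  (Lockheed)
  w_1 = 0.075585·1.2307 + 0.002469·7.6739 = 0.1120  (Chevron)
  w_2 = 0.075585·-0.0995 + 0.002469·9.5097 = 0.0160  (Boeing)
  w_3 = 0.075585·0.7052 + 0.002469·16.4904 = 0.0940  (Starbucks)
  w_4 = 0.075585·1.1167 + 0.002469·24.1384 = 0.1440  (Tesla)
  w_5 = 0.075585·2.5492 + 0.002469·10.7532 = 0.2192  (Kellogg)
  w_6 = 0.075585·2.3140 + 0.002469·16.7751 = 0.2163  (JPMorgan)
Σw_i=1.0000  μᵀw=0.1410
σ²=wᵀΣw=λ₁·μ_p+λ₂ = 0.075585·0.141 + 0.002469 = 0.013127 ≈ 0.0131


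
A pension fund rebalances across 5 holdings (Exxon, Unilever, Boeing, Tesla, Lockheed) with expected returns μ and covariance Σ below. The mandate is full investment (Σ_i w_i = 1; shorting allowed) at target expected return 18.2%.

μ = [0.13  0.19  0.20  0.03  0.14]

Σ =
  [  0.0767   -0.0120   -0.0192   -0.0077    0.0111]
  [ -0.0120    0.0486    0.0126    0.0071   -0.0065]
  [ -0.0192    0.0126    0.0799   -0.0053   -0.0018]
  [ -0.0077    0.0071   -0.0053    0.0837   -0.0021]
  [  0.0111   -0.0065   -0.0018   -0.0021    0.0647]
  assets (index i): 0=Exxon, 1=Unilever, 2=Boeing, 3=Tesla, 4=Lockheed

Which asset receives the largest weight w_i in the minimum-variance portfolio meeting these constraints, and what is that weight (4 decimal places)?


Unilever (0.4235)

p=Σ⁻¹μ = [2.7185  4.1350  2.5855  0.4767  2.2003]
q=Σ⁻¹𝟙 = [19.2914  21.5537  14.9709  13.2221  15.1573]
a=μᵀp=1.978496  b=𝟙ᵀp=12.115957  c=𝟙ᵀq=84.195429  D=ac−b²=19.783889
λ₁=(c·0.182−b)/D = (84.195429·0.182−12.115957)/19.783889 = 0.162133
λ₂=(a−b·0.182)/D = (1.978496−12.115957·0.182)/19.783889 = -0.011454
w* = 0.162133·p + -0.011454·q:
  w_0 = 0.162133·2.7185 + -0.011454·19.2914 = 0.2198  (Exxon)
  w_1 = 0.162133·4.1350 + -0.011454·21.5537 = 0.4235  (Unilever)
  w_2 = 0.162133·2.5855 + -0.011454·14.9709 = 0.2477  (Boeing)
  w_3 = 0.162133·0.4767 + -0.011454·13.2221 = -0.0742  (Tesla)
  w_4 = 0.162133·2.2003 + -0.011454·15.1573 = 0.1831  (Lockheed)
Σw_i=1.0000  μᵀw=0.1820
σ²=wᵀΣw=λ₁·μ_p+λ₂ = 0.162133·0.182 + -0.011454 = 0.018054 ≈ 0.0181


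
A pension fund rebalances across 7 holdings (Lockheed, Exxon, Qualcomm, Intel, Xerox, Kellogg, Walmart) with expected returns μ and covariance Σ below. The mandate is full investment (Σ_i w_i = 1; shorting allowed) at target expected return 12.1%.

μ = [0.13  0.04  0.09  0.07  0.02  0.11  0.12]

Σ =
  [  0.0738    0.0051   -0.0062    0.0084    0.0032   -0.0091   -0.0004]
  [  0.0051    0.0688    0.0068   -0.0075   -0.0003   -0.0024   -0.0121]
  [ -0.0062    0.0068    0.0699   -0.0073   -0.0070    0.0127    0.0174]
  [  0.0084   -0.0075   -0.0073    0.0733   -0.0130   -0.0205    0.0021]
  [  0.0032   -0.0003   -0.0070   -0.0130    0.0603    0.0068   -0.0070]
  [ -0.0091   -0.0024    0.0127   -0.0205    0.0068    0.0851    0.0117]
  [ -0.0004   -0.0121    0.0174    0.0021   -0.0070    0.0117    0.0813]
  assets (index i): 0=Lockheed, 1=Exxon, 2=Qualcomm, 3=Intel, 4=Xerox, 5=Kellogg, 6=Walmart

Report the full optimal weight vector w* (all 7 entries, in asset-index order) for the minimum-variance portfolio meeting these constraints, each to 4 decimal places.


u=Σ⁻¹μ = [1.7941  0.7656  1.0201  1.4228  0.6358  1.4828  1.1851]
v=Σ⁻¹𝟙 = [11.6098  17.4983  12.8825  22.8341  22.2707  13.6948  11.5613]
a=μᵀu=0.773288  b=𝟙ᵀu=8.306221  c=𝟙ᵀv=112.351570  D=ac−b²=17.886848
λ₁=(c·0.121−b)/D = (112.351570·0.121−8.306221)/17.886848 = 0.295654
λ₂=(a−b·0.121)/D = (0.773288−8.306221·0.121)/17.886848 = -0.012957
w* = 0.295654·u + -0.012957·v:
  w_0 = 0.295654·1.7941 + -0.012957·11.6098 = 0.3800  (Lockheed)
  w_1 = 0.295654·0.7656 + -0.012957·17.4983 = -0.0004  (Exxon)
  w_2 = 0.295654·1.0201 + -0.012957·12.8825 = 0.1347  (Qualcomm)
  w_3 = 0.295654·1.4228 + -0.012957·22.8341 = 0.1248  (Intel)
  w_4 = 0.295654·0.6358 + -0.012957·22.2707 = -0.1006  (Xerox)
  w_5 = 0.295654·1.4828 + -0.012957·13.6948 = 0.2610  (Kellogg)
  w_6 = 0.295654·1.1851 + -0.012957·11.5613 = 0.2006  (Walmart)
Σw_i=1.0000  μᵀw=0.1210
σ²=wᵀΣw=λ₁·μ_p+λ₂ = 0.295654·0.121 + -0.012957 = 0.022817 ≈ 0.0228

0.3800  -0.0004  0.1347  0.1248  -0.1006  0.2610  0.2006


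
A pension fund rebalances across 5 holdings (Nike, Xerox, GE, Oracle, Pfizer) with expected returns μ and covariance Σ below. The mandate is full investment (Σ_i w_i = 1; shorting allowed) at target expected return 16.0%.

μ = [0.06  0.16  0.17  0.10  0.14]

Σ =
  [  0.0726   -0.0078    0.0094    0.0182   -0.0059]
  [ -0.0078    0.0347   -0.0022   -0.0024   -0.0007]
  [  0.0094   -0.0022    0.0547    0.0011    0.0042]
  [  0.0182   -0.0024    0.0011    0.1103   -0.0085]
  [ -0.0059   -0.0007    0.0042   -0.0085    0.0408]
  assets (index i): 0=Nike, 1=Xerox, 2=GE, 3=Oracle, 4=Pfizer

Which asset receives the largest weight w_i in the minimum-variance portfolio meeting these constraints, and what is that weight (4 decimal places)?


Xerox (0.4387)

g=Σ⁻¹μ = [1.0321  5.1717  2.8395  1.0984  3.6059]
h=Σ⁻¹𝟙 = [15.5098  34.4354  14.6838  9.2490  27.7588]
a=μᵀg=1.986784  b=𝟙ᵀg=13.747634  c=𝟙ᵀh=101.636830  D=ac−b²=12.932969
λ₁=(c·0.160−b)/D = (101.636830·0.160−13.747634)/12.932969 = 0.194407
λ₂=(a−b·0.160)/D = (1.986784−13.747634·0.160)/12.932969 = -0.016457
w* = 0.194407·g + -0.016457·h:
  w_0 = 0.194407·1.0321 + -0.016457·15.5098 = -0.0546  (Nike)
  w_1 = 0.194407·5.1717 + -0.016457·34.4354 = 0.4387  (Xerox)
  w_2 = 0.194407·2.8395 + -0.016457·14.6838 = 0.3104  (GE)
  w_3 = 0.194407·1.0984 + -0.016457·9.2490 = 0.0613  (Oracle)
  w_4 = 0.194407·3.6059 + -0.016457·27.7588 = 0.2442  (Pfizer)
Σw_i=1.0000  μᵀw=0.1600
σ²=wᵀΣw=λ₁·μ_p+λ₂ = 0.194407·0.160 + -0.016457 = 0.014648 ≈ 0.0146


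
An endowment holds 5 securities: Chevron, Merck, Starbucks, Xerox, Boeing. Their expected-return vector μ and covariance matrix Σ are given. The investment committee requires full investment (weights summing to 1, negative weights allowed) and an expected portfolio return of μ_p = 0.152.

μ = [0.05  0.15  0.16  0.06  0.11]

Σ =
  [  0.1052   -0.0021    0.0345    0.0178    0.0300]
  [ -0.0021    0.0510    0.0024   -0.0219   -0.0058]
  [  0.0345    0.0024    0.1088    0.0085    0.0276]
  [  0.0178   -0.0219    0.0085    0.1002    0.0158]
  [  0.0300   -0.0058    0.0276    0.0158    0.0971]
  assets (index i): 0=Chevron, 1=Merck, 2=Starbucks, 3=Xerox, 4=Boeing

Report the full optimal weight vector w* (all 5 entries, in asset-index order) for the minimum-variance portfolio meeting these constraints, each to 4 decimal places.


g=Σ⁻¹μ = [-0.2948  3.4799  1.1650  1.1694  0.9104]
h=Σ⁻¹𝟙 = [4.2847  26.1567  4.4048  13.4429  7.0978]
a=μᵀg=0.863947  b=𝟙ᵀg=6.429842  c=𝟙ᵀh=55.386899  D=ac−b²=6.508460
λ₁=(c·0.152−b)/D = (55.386899·0.152−6.429842)/6.508460 = 0.305597
λ₂=(a−b·0.152)/D = (0.863947−6.429842·0.152)/6.508460 = -0.017422
w* = 0.305597·g + -0.017422·h:
  w_0 = 0.305597·-0.2948 + -0.017422·4.2847 = -0.1647  (Chevron)
  w_1 = 0.305597·3.4799 + -0.017422·26.1567 = 0.6077  (Merck)
  w_2 = 0.305597·1.1650 + -0.017422·4.4048 = 0.2793  (Starbucks)
  w_3 = 0.305597·1.1694 + -0.017422·13.4429 = 0.1232  (Xerox)
  w_4 = 0.305597·0.9104 + -0.017422·7.0978 = 0.1545  (Boeing)
Σw_i=1.0000  μᵀw=0.1520
σ²=wᵀΣw=λ₁·μ_p+λ₂ = 0.305597·0.152 + -0.017422 = 0.029029 ≈ 0.0290

-0.1647  0.6077  0.2793  0.1232  0.1545


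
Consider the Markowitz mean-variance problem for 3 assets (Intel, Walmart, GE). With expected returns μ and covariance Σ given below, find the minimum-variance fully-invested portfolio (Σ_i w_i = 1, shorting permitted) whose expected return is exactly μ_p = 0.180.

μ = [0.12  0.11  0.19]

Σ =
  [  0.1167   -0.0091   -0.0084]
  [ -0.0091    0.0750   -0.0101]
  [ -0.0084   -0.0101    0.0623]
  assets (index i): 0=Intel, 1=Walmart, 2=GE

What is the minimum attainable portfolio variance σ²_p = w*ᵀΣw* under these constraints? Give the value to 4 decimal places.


0.0454

x=Σ⁻¹μ = [1.4525  2.1264  3.5903]
y=Σ⁻¹𝟙 = [11.4008  17.4666  20.4202]
a=μᵀx=1.090370  b=𝟙ᵀx=7.169259  c=𝟙ᵀy=49.287581  D=ac−b²=2.343449
λ₁=(c·0.180−b)/D = (49.287581·0.180−7.169259)/2.343449 = 0.726496
λ₂=(a−b·0.180)/D = (1.090370−7.169259·0.180)/2.343449 = -0.085385
w* = 0.726496·x + -0.085385·y:
  w_0 = 0.726496·1.4525 + -0.085385·11.4008 = 0.0818  (Intel)
  w_1 = 0.726496·2.1264 + -0.085385·17.4666 = 0.0534  (Walmart)
  w_2 = 0.726496·3.5903 + -0.085385·20.4202 = 0.8648  (GE)
Σw_i=1.0000  μᵀw=0.1800
σ²=wᵀΣw=λ₁·μ_p+λ₂ = 0.726496·0.180 + -0.085385 = 0.045384 ≈ 0.0454


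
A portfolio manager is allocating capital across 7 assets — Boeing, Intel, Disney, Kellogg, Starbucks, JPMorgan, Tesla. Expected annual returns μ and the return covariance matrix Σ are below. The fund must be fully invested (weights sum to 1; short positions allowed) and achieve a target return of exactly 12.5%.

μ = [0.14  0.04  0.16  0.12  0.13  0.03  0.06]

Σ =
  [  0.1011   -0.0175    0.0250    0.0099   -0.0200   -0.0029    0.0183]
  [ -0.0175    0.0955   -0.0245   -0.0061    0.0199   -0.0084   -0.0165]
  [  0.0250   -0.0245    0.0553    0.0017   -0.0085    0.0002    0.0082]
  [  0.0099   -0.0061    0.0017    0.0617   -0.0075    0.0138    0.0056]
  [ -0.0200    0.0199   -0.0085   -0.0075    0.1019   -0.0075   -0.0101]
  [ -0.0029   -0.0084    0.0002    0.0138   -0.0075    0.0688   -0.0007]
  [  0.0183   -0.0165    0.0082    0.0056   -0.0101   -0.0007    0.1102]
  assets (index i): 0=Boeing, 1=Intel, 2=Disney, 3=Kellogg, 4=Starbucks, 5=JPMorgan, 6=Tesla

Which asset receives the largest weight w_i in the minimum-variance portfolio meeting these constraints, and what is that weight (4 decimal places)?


Disney (0.3479)

x=Σ⁻¹μ = [0.9011  1.2827  3.1916  1.9112  1.6809  0.4254  0.4090]
y=Σ⁻¹𝟙 = [7.3440  19.0663  23.2575  13.3809  12.5726  15.8885  9.5523]
a=μᵀx=1.173288  b=𝟙ᵀx=9.801940  c=𝟙ᵀy=101.061994  D=ac−b²=22.496791
λ₁=(c·0.125−b)/D = (101.061994·0.125−9.801940)/22.496791 = 0.125832
λ₂=(a−b·0.125)/D = (1.173288−9.801940·0.125)/22.496791 = -0.002309
w* = 0.125832·x + -0.002309·y:
  w_0 = 0.125832·0.9011 + -0.002309·7.3440 = 0.0964  (Boeing)
  w_1 = 0.125832·1.2827 + -0.002309·19.0663 = 0.1174  (Intel)
  w_2 = 0.125832·3.1916 + -0.002309·23.2575 = 0.3479  (Disney)
  w_3 = 0.125832·1.9112 + -0.002309·13.3809 = 0.2096  (Kellogg)
  w_4 = 0.125832·1.6809 + -0.002309·12.5726 = 0.1825  (Starbucks)
  w_5 = 0.125832·0.4254 + -0.002309·15.8885 = 0.0168  (JPMorgan)
  w_6 = 0.125832·0.4090 + -0.002309·9.5523 = 0.0294  (Tesla)
Σw_i=1.0000  μᵀw=0.1250
σ²=wᵀΣw=λ₁·μ_p+λ₂ = 0.125832·0.125 + -0.002309 = 0.013420 ≈ 0.0134


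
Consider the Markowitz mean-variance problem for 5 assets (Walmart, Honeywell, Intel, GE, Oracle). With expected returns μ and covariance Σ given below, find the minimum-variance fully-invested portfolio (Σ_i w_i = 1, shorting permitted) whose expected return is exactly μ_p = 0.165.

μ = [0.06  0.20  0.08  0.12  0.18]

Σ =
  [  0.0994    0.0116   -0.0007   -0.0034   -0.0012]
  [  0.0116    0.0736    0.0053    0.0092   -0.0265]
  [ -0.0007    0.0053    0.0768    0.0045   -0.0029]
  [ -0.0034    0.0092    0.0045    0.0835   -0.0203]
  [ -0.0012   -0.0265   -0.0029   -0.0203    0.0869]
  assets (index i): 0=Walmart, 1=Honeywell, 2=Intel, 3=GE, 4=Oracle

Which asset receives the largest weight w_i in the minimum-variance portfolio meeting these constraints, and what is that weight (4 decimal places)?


Honeywell (0.3569)

g=Σ⁻¹μ = [0.2866  3.6993  0.8169  1.8899  3.6722]
h=Σ⁻¹𝟙 = [8.9285  16.9054  11.8447  14.8596  20.6525]
a=μᵀg=1.710197  b=𝟙ᵀg=10.364971  c=𝟙ᵀh=73.190730  D=ac−b²=17.737958
λ₁=(c·0.165−b)/D = (73.190730·0.165−10.364971)/17.737958 = 0.096488
λ₂=(a−b·0.165)/D = (1.710197−10.364971·0.165)/17.737958 = -0.000001
w* = 0.096488·g + -0.000001·h:
  w_0 = 0.096488·0.2866 + -0.000001·8.9285 = 0.0276  (Walmart)
  w_1 = 0.096488·3.6993 + -0.000001·16.9054 = 0.3569  (Honeywell)
  w_2 = 0.096488·0.8169 + -0.000001·11.8447 = 0.0788  (Intel)
  w_3 = 0.096488·1.8899 + -0.000001·14.8596 = 0.1823  (GE)
  w_4 = 0.096488·3.6722 + -0.000001·20.6525 = 0.3543  (Oracle)
Σw_i=1.0000  μᵀw=0.1650
σ²=wᵀΣw=λ₁·μ_p+λ₂ = 0.096488·0.165 + -0.000001 = 0.015919 ≈ 0.0159


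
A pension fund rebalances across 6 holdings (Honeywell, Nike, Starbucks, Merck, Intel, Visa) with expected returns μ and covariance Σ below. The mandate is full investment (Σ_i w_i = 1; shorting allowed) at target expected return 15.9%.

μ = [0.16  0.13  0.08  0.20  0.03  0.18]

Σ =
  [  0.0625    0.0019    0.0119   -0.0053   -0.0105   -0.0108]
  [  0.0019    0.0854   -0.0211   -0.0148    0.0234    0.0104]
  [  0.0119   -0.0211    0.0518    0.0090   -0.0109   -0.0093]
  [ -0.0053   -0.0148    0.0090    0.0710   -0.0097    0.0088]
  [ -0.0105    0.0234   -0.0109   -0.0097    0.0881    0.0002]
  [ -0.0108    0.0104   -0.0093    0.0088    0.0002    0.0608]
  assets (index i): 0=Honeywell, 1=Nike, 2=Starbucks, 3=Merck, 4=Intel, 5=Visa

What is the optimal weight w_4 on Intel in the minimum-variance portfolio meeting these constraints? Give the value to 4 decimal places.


0.0285

p=Σ⁻¹μ = [3.0665  1.8232  1.7791  2.9271  0.7572  3.0393]
q=Σ⁻¹𝟙 = [17.8328  13.7052  24.6516  14.7880  14.4713  18.8535]
a=μᵀp=2.025196  b=𝟙ᵀp=13.392407  c=𝟙ᵀq=104.302273  D=ac−b²=31.875965
λ₁=(c·0.159−b)/D = (104.302273·0.159−13.392407)/31.875965 = 0.100127
λ₂=(a−b·0.159)/D = (2.025196−13.392407·0.159)/31.875965 = -0.003269
w* = 0.100127·p + -0.003269·q:
  w_0 = 0.100127·3.0665 + -0.003269·17.8328 = 0.2487  (Honeywell)
  w_1 = 0.100127·1.8232 + -0.003269·13.7052 = 0.1378  (Nike)
  w_2 = 0.100127·1.7791 + -0.003269·24.6516 = 0.0976  (Starbucks)
  w_3 = 0.100127·2.9271 + -0.003269·14.7880 = 0.2447  (Merck)
  w_4 = 0.100127·0.7572 + -0.003269·14.4713 = 0.0285  (Intel)
  w_5 = 0.100127·3.0393 + -0.003269·18.8535 = 0.2427  (Visa)
Σw_i=1.0000  μᵀw=0.1590
σ²=wᵀΣw=λ₁·μ_p+λ₂ = 0.100127·0.159 + -0.003269 = 0.012651 ≈ 0.0127


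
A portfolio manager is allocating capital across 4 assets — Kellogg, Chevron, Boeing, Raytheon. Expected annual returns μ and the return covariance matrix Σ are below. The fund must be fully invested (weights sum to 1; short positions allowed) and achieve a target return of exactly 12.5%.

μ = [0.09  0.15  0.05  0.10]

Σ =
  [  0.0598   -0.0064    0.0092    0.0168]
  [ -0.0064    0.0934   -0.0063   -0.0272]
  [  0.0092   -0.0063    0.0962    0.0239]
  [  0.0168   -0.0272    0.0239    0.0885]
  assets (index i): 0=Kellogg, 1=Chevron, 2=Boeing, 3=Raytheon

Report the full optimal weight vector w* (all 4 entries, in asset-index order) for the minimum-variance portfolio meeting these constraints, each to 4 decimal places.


0.2248  0.4923  -0.0527  0.3356

x=Σ⁻¹μ = [1.2877  2.1420  0.1644  1.4994]
y=Σ⁻¹𝟙 = [14.0546  15.4888  7.2228  11.4413]
a=μᵀx=0.595355  b=𝟙ᵀx=5.093506  c=𝟙ᵀy=48.207488  D=ac−b²=2.756766
λ₁=(c·0.125−b)/D = (48.207488·0.125−5.093506)/2.756766 = 0.338233
λ₂=(a−b·0.125)/D = (0.595355−5.093506·0.125)/2.756766 = -0.014993
w* = 0.338233·x + -0.014993·y:
  w_0 = 0.338233·1.2877 + -0.014993·14.0546 = 0.2248  (Kellogg)
  w_1 = 0.338233·2.1420 + -0.014993·15.4888 = 0.4923  (Chevron)
  w_2 = 0.338233·0.1644 + -0.014993·7.2228 = -0.0527  (Boeing)
  w_3 = 0.338233·1.4994 + -0.014993·11.4413 = 0.3356  (Raytheon)
Σw_i=1.0000  μᵀw=0.1250
σ²=wᵀΣw=λ₁·μ_p+λ₂ = 0.338233·0.125 + -0.014993 = 0.027286 ≈ 0.0273


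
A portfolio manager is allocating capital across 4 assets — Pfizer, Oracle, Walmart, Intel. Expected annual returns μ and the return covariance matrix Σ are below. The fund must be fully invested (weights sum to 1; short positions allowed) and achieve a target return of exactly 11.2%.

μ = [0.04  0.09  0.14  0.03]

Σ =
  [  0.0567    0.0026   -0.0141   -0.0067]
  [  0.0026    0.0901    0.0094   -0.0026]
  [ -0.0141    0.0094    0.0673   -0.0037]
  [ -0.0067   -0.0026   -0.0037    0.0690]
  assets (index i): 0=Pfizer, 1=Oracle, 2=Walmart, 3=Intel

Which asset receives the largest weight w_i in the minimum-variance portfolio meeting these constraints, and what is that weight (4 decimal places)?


Walmart (0.6373)

u=Σ⁻¹μ = [1.3263  0.7419  2.2938  0.7145]
v=Σ⁻¹𝟙 = [24.2875  8.8678  19.7116  18.2423]
a=μᵀu=0.462388  b=𝟙ᵀu=5.076501  c=𝟙ᵀv=71.109213  D=ac−b²=7.109160
λ₁=(c·0.112−b)/D = (71.109213·0.112−5.076501)/7.109160 = 0.406199
λ₂=(a−b·0.112)/D = (0.462388−5.076501·0.112)/7.109160 = -0.014936
w* = 0.406199·u + -0.014936·v:
  w_0 = 0.406199·1.3263 + -0.014936·24.2875 = 0.1760  (Pfizer)
  w_1 = 0.406199·0.7419 + -0.014936·8.8678 = 0.1689  (Oracle)
  w_2 = 0.406199·2.2938 + -0.014936·19.7116 = 0.6373  (Walmart)
  w_3 = 0.406199·0.7145 + -0.014936·18.2423 = 0.0178  (Intel)
Σw_i=1.0000  μᵀw=0.1120
σ²=wᵀΣw=λ₁·μ_p+λ₂ = 0.406199·0.112 + -0.014936 = 0.030559 ≈ 0.0306


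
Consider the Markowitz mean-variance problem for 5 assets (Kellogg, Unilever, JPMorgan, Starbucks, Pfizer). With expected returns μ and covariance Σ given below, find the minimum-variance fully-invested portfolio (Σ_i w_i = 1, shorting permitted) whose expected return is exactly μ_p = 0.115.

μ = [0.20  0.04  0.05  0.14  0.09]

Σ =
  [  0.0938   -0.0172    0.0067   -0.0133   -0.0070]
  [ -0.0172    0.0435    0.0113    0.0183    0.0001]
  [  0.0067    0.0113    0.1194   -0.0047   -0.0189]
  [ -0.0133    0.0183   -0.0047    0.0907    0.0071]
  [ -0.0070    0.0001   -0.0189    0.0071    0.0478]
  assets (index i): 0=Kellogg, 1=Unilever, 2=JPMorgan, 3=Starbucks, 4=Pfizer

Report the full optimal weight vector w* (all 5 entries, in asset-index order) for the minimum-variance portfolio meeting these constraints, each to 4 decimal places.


x=Σ⁻¹μ = [2.6967  1.1772  0.5769  1.5535  2.2727]
y=Σ⁻¹𝟙 = [17.4043  24.3476  9.5092  7.1130  26.1217]
a=μᵀx=1.037303  b=𝟙ᵀx=8.276983  c=𝟙ᵀy=84.495685  D=ac−b²=19.139211
λ₁=(c·0.115−b)/D = (84.495685·0.115−8.276983)/19.139211 = 0.075239
λ₂=(a−b·0.115)/D = (1.037303−8.276983·0.115)/19.139211 = 0.004465
w* = 0.075239·x + 0.004465·y:
  w_0 = 0.075239·2.6967 + 0.004465·17.4043 = 0.2806  (Kellogg)
  w_1 = 0.075239·1.1772 + 0.004465·24.3476 = 0.1973  (Unilever)
  w_2 = 0.075239·0.5769 + 0.004465·9.5092 = 0.0859  (JPMorgan)
  w_3 = 0.075239·1.5535 + 0.004465·7.1130 = 0.1486  (Starbucks)
  w_4 = 0.075239·2.2727 + 0.004465·26.1217 = 0.2876  (Pfizer)
Σw_i=1.0000  μᵀw=0.1150
σ²=wᵀΣw=λ₁·μ_p+λ₂ = 0.075239·0.115 + 0.004465 = 0.013117 ≈ 0.0131

0.2806  0.1973  0.0859  0.1486  0.2876


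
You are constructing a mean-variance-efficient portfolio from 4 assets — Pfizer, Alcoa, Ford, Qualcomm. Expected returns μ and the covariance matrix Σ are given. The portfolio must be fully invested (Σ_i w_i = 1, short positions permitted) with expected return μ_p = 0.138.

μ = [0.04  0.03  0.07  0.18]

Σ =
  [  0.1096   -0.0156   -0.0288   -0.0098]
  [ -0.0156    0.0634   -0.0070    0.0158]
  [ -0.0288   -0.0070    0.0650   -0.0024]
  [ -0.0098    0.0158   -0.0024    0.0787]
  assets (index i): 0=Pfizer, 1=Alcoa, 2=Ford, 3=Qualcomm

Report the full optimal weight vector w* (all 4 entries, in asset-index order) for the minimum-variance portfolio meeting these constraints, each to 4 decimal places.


0.1563  -0.0747  0.2848  0.6336

u=Σ⁻¹μ = [1.0651  0.3202  1.6722  2.4065]
v=Σ⁻¹𝟙 = [20.2473  20.7787  27.0321  11.8805]
a=μᵀu=0.602436  b=𝟙ᵀu=5.463991  c=𝟙ᵀv=79.938579  D=ac−b²=18.302687
λ₁=(c·0.138−b)/D = (79.938579·0.138−5.463991)/18.302687 = 0.304192
λ₂=(a−b·0.138)/D = (0.602436−5.463991·0.138)/18.302687 = -0.008283
w* = 0.304192·u + -0.008283·v:
  w_0 = 0.304192·1.0651 + -0.008283·20.2473 = 0.1563  (Pfizer)
  w_1 = 0.304192·0.3202 + -0.008283·20.7787 = -0.0747  (Alcoa)
  w_2 = 0.304192·1.6722 + -0.008283·27.0321 = 0.2848  (Ford)
  w_3 = 0.304192·2.4065 + -0.008283·11.8805 = 0.6336  (Qualcomm)
Σw_i=1.0000  μᵀw=0.1380
σ²=wᵀΣw=λ₁·μ_p+λ₂ = 0.304192·0.138 + -0.008283 = 0.033696 ≈ 0.0337


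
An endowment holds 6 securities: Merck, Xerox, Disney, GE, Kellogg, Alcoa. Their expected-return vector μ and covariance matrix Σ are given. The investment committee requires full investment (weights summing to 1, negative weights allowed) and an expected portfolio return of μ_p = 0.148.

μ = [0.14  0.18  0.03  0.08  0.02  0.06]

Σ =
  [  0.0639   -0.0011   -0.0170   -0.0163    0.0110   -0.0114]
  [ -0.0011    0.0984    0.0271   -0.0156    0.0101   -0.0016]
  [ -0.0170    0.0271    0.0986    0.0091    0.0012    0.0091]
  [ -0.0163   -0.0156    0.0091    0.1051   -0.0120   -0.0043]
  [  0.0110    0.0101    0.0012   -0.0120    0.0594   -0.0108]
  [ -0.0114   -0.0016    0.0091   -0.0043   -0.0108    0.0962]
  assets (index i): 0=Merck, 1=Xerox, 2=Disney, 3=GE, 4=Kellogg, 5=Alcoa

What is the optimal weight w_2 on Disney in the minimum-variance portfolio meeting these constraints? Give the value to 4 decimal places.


-0.0500

x=Σ⁻¹μ = [2.8103  2.1400  -0.0406  1.5571  -0.0392  1.0614]
y=Σ⁻¹𝟙 = [21.8685  9.1647  8.3168  16.1049  17.0370  14.9847]
a=μᵀx=0.964888  b=𝟙ᵀx=7.488951  c=𝟙ᵀy=87.476592  D=ac−b²=28.320736
λ₁=(c·0.148−b)/D = (87.476592·0.148−7.488951)/28.320736 = 0.192706
λ₂=(a−b·0.148)/D = (0.964888−7.488951·0.148)/28.320736 = -0.005066
w* = 0.192706·x + -0.005066·y:
  w_0 = 0.192706·2.8103 + -0.005066·21.8685 = 0.4308  (Merck)
  w_1 = 0.192706·2.1400 + -0.005066·9.1647 = 0.3660  (Xerox)
  w_2 = 0.192706·-0.0406 + -0.005066·8.3168 = -0.0500  (Disney)
  w_3 = 0.192706·1.5571 + -0.005066·16.1049 = 0.2185  (GE)
  w_4 = 0.192706·-0.0392 + -0.005066·17.0370 = -0.0939  (Kellogg)
  w_5 = 0.192706·1.0614 + -0.005066·14.9847 = 0.1286  (Alcoa)
Σw_i=1.0000  μᵀw=0.1480
σ²=wᵀΣw=λ₁·μ_p+λ₂ = 0.192706·0.148 + -0.005066 = 0.023454 ≈ 0.0235


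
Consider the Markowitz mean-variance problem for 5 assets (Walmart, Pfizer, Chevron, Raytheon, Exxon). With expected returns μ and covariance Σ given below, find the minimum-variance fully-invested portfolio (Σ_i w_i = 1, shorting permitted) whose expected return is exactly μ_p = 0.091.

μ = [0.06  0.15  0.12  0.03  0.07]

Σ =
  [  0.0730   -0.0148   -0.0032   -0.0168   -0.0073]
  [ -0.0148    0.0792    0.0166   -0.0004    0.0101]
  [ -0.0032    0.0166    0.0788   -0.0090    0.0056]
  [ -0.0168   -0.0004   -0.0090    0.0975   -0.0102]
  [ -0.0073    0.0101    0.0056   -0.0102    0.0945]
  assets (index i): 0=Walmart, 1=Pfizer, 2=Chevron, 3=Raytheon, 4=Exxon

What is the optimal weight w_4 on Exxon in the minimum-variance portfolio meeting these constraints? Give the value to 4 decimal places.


u=Σ⁻¹μ = [1.4882  1.8315  1.2363  0.7557  0.6683]
v=Σ⁻¹𝟙 = [21.7810  12.7566  11.9117  16.4132  11.9669]
a=μᵀu=0.581815  b=𝟙ᵀu=5.979842  c=𝟙ᵀv=74.829518  D=ac−b²=7.778449
λ₁=(c·0.091−b)/D = (74.829518·0.091−5.979842)/7.778449 = 0.106659
λ₂=(a−b·0.091)/D = (0.581815−5.979842·0.091)/7.778449 = 0.004840
w* = 0.106659·u + 0.004840·v:
  w_0 = 0.106659·1.4882 + 0.004840·21.7810 = 0.2642  (Walmart)
  w_1 = 0.106659·1.8315 + 0.004840·12.7566 = 0.2571  (Pfizer)
  w_2 = 0.106659·1.2363 + 0.004840·11.9117 = 0.1895  (Chevron)
  w_3 = 0.106659·0.7557 + 0.004840·16.4132 = 0.1600  (Raytheon)
  w_4 = 0.106659·0.6683 + 0.004840·11.9669 = 0.1292  (Exxon)
Σw_i=1.0000  μᵀw=0.0910
σ²=wᵀΣw=λ₁·μ_p+λ₂ = 0.106659·0.091 + 0.004840 = 0.014546 ≈ 0.0145

0.1292


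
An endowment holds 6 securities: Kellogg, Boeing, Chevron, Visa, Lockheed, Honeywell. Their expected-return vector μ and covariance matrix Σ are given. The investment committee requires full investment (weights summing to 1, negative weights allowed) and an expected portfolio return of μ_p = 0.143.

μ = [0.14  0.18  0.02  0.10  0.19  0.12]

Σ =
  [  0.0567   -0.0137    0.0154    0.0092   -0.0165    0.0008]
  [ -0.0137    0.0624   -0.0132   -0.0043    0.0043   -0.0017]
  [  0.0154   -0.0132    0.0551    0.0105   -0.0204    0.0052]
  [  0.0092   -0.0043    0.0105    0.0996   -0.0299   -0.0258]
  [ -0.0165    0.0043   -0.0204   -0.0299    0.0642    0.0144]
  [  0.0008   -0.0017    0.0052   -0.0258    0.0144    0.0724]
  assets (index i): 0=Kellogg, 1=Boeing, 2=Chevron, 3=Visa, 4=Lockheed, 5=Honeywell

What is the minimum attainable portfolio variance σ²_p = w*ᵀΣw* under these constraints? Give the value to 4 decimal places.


0.0076

x=Σ⁻¹μ = [4.0711  3.9460  1.4066  2.5545  5.0390  1.5122]
y=Σ⁻¹𝟙 = [23.5913  25.9490  25.5585  19.8869  34.4685  12.5562]
a=μᵀx=2.702669  b=𝟙ᵀx=18.529224  c=𝟙ᵀy=142.010433  D=ac−b²=40.475015
λ₁=(c·0.143−b)/D = (142.010433·0.143−18.529224)/40.475015 = 0.043935
λ₂=(a−b·0.143)/D = (2.702669−18.529224·0.143)/40.475015 = 0.001309
w* = 0.043935·x + 0.001309·y:
  w_0 = 0.043935·4.0711 + 0.001309·23.5913 = 0.2097  (Kellogg)
  w_1 = 0.043935·3.9460 + 0.001309·25.9490 = 0.2073  (Boeing)
  w_2 = 0.043935·1.4066 + 0.001309·25.5585 = 0.0953  (Chevron)
  w_3 = 0.043935·2.5545 + 0.001309·19.8869 = 0.1383  (Visa)
  w_4 = 0.043935·5.0390 + 0.001309·34.4685 = 0.2665  (Lockheed)
  w_5 = 0.043935·1.5122 + 0.001309·12.5562 = 0.0829  (Honeywell)
Σw_i=1.0000  μᵀw=0.1430
σ²=wᵀΣw=λ₁·μ_p+λ₂ = 0.043935·0.143 + 0.001309 = 0.007592 ≈ 0.0076


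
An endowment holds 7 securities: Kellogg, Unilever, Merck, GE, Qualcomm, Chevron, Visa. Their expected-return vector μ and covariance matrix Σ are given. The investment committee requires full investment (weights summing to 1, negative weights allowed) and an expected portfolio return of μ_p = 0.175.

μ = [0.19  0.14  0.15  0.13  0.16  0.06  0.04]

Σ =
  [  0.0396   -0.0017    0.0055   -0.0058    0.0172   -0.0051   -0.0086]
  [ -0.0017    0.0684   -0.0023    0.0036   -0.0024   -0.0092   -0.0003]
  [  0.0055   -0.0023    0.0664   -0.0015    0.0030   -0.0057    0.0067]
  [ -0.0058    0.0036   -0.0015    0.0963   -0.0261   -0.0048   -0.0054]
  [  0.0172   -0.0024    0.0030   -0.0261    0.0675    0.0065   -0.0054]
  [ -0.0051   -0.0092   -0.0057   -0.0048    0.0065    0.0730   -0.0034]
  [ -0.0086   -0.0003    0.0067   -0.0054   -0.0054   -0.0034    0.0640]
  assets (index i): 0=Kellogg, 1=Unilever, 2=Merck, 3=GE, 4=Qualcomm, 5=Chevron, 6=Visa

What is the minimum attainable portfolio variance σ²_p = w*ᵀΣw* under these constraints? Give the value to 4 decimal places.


0.0180

u=Σ⁻¹μ = [4.6236  2.4037  1.9068  2.2876  2.0407  1.6358  1.5100]
v=Σ⁻¹𝟙 = [27.8875  18.0724  12.6116  17.7277  14.4909  19.8050  21.9074]
a=μᵀu=2.283476  b=𝟙ᵀu=16.408256  c=𝟙ᵀv=132.502610  D=ac−b²=33.335632
λ₁=(c·0.175−b)/D = (132.502610·0.175−16.408256)/33.335632 = 0.203377
λ₂=(a−b·0.175)/D = (2.283476−16.408256·0.175)/33.335632 = -0.017638
w* = 0.203377·u + -0.017638·v:
  w_0 = 0.203377·4.6236 + -0.017638·27.8875 = 0.4485  (Kellogg)
  w_1 = 0.203377·2.4037 + -0.017638·18.0724 = 0.1701  (Unilever)
  w_2 = 0.203377·1.9068 + -0.017638·12.6116 = 0.1654  (Merck)
  w_3 = 0.203377·2.2876 + -0.017638·17.7277 = 0.1526  (GE)
  w_4 = 0.203377·2.0407 + -0.017638·14.4909 = 0.1594  (Qualcomm)
  w_5 = 0.203377·1.6358 + -0.017638·19.8050 = -0.0166  (Chevron)
  w_6 = 0.203377·1.5100 + -0.017638·21.9074 = -0.0793  (Visa)
Σw_i=1.0000  μᵀw=0.1750
σ²=wᵀΣw=λ₁·μ_p+λ₂ = 0.203377·0.175 + -0.017638 = 0.017953 ≈ 0.0180


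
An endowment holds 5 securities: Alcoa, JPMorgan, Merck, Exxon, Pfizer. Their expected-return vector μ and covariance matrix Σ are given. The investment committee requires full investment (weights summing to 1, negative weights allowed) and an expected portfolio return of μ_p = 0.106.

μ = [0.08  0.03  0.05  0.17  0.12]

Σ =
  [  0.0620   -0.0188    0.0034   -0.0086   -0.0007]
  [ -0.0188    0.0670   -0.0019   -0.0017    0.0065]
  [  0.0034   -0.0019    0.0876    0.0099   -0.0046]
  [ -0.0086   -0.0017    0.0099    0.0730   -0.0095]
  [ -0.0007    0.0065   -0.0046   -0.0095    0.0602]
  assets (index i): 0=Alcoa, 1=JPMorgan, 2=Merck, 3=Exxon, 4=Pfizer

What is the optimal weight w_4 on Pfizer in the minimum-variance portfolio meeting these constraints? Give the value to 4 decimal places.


p=Σ⁻¹μ = [1.9508  0.8437  0.3175  2.8473  2.3985]
q=Σ⁻¹𝟙 = [24.6182  20.7999  9.8215  18.1280  18.2629]
a=μᵀp=0.969115  b=𝟙ᵀp=8.357832  c=𝟙ᵀq=91.630449  D=ac−b²=18.947064
λ₁=(c·0.106−b)/D = (91.630449·0.106−8.357832)/18.947064 = 0.071515
λ₂=(a−b·0.106)/D = (0.969115−8.357832·0.106)/18.947064 = 0.004390
w* = 0.071515·p + 0.004390·q:
  w_0 = 0.071515·1.9508 + 0.004390·24.6182 = 0.2476  (Alcoa)
  w_1 = 0.071515·0.8437 + 0.004390·20.7999 = 0.1517  (JPMorgan)
  w_2 = 0.071515·0.3175 + 0.004390·9.8215 = 0.0658  (Merck)
  w_3 = 0.071515·2.8473 + 0.004390·18.1280 = 0.2832  (Exxon)
  w_4 = 0.071515·2.3985 + 0.004390·18.2629 = 0.2517  (Pfizer)
Σw_i=1.0000  μᵀw=0.1060
σ²=wᵀΣw=λ₁·μ_p+λ₂ = 0.071515·0.106 + 0.004390 = 0.011971 ≈ 0.0120

0.2517


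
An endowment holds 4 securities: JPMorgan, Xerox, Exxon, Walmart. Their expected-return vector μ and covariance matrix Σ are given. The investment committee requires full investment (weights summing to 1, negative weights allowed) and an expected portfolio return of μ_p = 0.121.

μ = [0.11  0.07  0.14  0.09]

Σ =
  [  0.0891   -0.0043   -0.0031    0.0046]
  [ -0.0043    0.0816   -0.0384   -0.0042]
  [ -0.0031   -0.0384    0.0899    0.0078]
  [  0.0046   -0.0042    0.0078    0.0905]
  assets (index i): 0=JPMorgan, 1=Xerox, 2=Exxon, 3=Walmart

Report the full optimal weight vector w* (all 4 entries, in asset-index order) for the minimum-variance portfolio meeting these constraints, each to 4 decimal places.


0.2653  0.1557  0.5762  0.0028

u=Σ⁻¹μ = [1.3799  2.1207  2.4402  0.8124]
v=Σ⁻¹𝟙 = [12.5530  23.1016  20.5815  9.7099]
a=μᵀu=0.714987  b=𝟙ᵀu=6.753247  c=𝟙ᵀv=65.946034  D=ac−b²=1.544176
λ₁=(c·0.121−b)/D = (65.946034·0.121−6.753247)/1.544176 = 0.794095
λ₂=(a−b·0.121)/D = (0.714987−6.753247·0.121)/1.544176 = -0.066156
w* = 0.794095·u + -0.066156·v:
  w_0 = 0.794095·1.3799 + -0.066156·12.5530 = 0.2653  (JPMorgan)
  w_1 = 0.794095·2.1207 + -0.066156·23.1016 = 0.1557  (Xerox)
  w_2 = 0.794095·2.4402 + -0.066156·20.5815 = 0.5762  (Exxon)
  w_3 = 0.794095·0.8124 + -0.066156·9.7099 = 0.0028  (Walmart)
Σw_i=1.0000  μᵀw=0.1210
σ²=wᵀΣw=λ₁·μ_p+λ₂ = 0.794095·0.121 + -0.066156 = 0.029930 ≈ 0.0299
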